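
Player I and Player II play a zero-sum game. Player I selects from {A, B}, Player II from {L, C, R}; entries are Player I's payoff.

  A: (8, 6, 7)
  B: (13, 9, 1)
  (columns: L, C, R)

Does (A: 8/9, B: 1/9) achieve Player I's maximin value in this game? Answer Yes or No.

Yes

Against L this mix gives (8/9)·8 + (1/9)·13 = 77/9.
Against C this mix gives (8/9)·6 + (1/9)·9 = 19/3.
Against R this mix gives (8/9)·7 + (1/9)·1 = 19/3.
All of Player II's active replies (C, R) yield 19/3, and no column does worse for Player I. The mix makes Player II indifferent and guarantees 19/3, so it is optimal.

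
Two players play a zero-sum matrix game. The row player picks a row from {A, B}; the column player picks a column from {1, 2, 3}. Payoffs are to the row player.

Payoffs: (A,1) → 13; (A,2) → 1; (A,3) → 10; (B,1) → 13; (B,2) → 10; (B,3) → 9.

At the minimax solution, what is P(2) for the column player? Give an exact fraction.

1/10

Row minima: A → 1, B → 9; maximin = 9.
Column maxima: 1 → 13, 2 → 10, 3 → 10; minimax = 10.
9 ≠ 10, so there is no saddle point; optimal play is mixed.
1 is strictly dominated by 2 (it gives the row player strictly more in every row), so the column player never plays it.
On the remaining 2×2 (A, B vs 2, 3):
Let the row player play A with probability p. Expected payoff against 2: 1p + 10(1−p) = −9p + 10; against 3: 10p + 9(1−p) = p + 9.
Setting these equal: −9p + 10 = p + 9 ⇒ −10p = -1 ⇒ p = 1/10, and the value is (-9)·(1/10) + 10 = 91/10.
For the column player: with q = P(2), equating A's and B's payoffs gives −9q + 10 = q + 9 ⇒ q = 1/10.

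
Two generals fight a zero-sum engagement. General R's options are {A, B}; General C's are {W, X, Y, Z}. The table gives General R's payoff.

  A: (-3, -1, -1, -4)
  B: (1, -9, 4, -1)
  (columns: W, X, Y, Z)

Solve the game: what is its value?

-35/11

Row minima: A → -4, B → -9; maximin = -4.
Column maxima: W → 1, X → -1, Y → 4, Z → -1; minimax = -1.
-4 ≠ -1, so there is no saddle point; optimal play is mixed.
W is strictly dominated by Z (it gives General R strictly more in every row), so General C never plays it.
Y is strictly dominated by Z (it gives General R strictly more in every row), so General C never plays it.
On the remaining 2×2 (A, B vs X, Z):
Let General R play A with probability p. Expected payoff against X: (-1)p + (-9)(1−p) = 8p − 9; against Z: (-4)p + (-1)(1−p) = −3p − 1.
Setting these equal: 8p − 9 = −3p − 1 ⇒ 11p = 8 ⇒ p = 8/11, and the value is (8)·(8/11) − 9 = -35/11.
For General C: with q = P(X), equating A's and B's payoffs gives 3q − 4 = −8q − 1 ⇒ q = 3/11.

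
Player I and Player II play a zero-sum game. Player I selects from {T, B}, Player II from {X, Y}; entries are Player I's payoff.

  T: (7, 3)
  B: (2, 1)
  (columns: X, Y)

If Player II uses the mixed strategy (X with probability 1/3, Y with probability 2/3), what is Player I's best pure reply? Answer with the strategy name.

T

Expected payoff of T: (1/3)·7 + (2/3)·3 = 13/3.
Expected payoff of B: (1/3)·2 + (2/3)·1 = 4/3.
The largest is 13/3, so Player I's best response is T.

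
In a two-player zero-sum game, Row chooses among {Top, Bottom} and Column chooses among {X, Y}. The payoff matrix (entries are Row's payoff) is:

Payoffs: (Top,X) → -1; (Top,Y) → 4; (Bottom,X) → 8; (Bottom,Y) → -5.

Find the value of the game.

3/2

Row minima: Top → -1, Bottom → -5; maximin = -1.
Column maxima: X → 8, Y → 4; minimax = 4.
-1 ≠ 4, so there is no saddle point; optimal play is mixed.
Let Row play Top with probability p. Expected payoff against X: (-1)p + 8(1−p) = −9p + 8; against Y: 4p + (-5)(1−p) = 9p − 5.
Setting these equal: −9p + 8 = 9p − 5 ⇒ −18p = -13 ⇒ p = 13/18, and the value is (-9)·(13/18) + 8 = 3/2.
For Column: with q = P(X), equating Top's and Bottom's payoffs gives −5q + 4 = 13q − 5 ⇒ q = 1/2.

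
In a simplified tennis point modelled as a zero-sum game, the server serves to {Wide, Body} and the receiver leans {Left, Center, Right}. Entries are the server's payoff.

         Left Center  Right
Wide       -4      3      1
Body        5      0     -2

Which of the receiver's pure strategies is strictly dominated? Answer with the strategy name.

Right holds the server's payoff strictly below Center in every row: 1 < 3, -2 < 0.
So Center is strictly dominated for the receiver.

Center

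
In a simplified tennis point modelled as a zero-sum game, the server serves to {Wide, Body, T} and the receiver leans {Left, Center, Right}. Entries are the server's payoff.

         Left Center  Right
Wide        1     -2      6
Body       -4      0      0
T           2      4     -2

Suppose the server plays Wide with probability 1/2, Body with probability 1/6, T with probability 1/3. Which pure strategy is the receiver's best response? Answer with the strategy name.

Center

If the receiver plays Left, the server's expected payoff is (1/2)·1 + (1/6)·(-4) + (1/3)·2 = 1/2.
If the receiver plays Center, the server's expected payoff is (1/2)·(-2) + (1/6)·0 + (1/3)·4 = 1/3.
If the receiver plays Right, the server's expected payoff is (1/2)·6 + (1/6)·0 + (1/3)·(-2) = 7/3.
The receiver minimizes the server's payoff; the smallest is 1/3, so the best response is Center.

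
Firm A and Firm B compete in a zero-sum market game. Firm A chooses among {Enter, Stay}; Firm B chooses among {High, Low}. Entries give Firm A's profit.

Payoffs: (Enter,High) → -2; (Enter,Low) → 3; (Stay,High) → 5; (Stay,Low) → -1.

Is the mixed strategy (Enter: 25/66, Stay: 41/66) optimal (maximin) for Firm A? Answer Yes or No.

Against High this mix gives (25/66)·(-2) + (41/66)·5 = 155/66.
Against Low this mix gives (25/66)·3 + (41/66)·(-1) = 17/33.
Firm B will play Low, holding Firm A to 17/33. Shifting weight toward the row that does better against Low would raise this floor (the equalizing mix achieves 13/11 against both Low and High), so the proposed strategy is not optimal.

No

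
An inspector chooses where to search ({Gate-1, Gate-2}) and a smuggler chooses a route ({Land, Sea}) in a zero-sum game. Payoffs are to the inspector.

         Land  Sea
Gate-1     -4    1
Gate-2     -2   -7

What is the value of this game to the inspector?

-3

Row minima: Gate-1 → -4, Gate-2 → -7; maximin = -4.
Column maxima: Land → -2, Sea → 1; minimax = -2.
-4 ≠ -2, so there is no saddle point; optimal play is mixed.
Let the inspector play Gate-1 with probability p. Expected payoff against Land: (-4)p + (-2)(1−p) = −2p − 2; against Sea: 1p + (-7)(1−p) = 8p − 7.
Setting these equal: −2p − 2 = 8p − 7 ⇒ −10p = -5 ⇒ p = 1/2, and the value is (-2)·(1/2) − 2 = -3.
For the smuggler: with q = P(Land), equating Gate-1's and Gate-2's payoffs gives −5q + 1 = 5q − 7 ⇒ q = 4/5.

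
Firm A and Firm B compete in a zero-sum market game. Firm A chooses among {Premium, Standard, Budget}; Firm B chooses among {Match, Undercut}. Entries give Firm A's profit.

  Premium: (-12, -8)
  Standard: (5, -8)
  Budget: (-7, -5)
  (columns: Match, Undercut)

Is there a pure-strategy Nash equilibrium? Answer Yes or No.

Row minima: Premium → -12, Standard → -8, Budget → -7; maximin = -7.
Column maxima: Match → 5, Undercut → -5; minimax = -5.
-7 ≠ -5, so no pure-strategy equilibrium exists.

No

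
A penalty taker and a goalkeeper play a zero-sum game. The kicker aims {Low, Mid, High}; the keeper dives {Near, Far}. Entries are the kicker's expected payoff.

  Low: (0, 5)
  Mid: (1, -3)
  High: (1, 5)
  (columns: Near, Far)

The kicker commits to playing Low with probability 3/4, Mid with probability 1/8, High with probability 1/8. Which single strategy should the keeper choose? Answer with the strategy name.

If the keeper plays Near, the kicker's expected payoff is (3/4)·0 + (1/8)·1 + (1/8)·1 = 1/4.
If the keeper plays Far, the kicker's expected payoff is (3/4)·5 + (1/8)·(-3) + (1/8)·5 = 4.
The keeper minimizes the kicker's payoff; the smallest is 1/4, so the best response is Near.

Near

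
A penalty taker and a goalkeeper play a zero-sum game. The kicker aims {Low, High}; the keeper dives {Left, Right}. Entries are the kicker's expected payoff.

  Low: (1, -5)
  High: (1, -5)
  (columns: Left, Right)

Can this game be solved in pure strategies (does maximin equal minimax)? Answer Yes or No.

Yes

Row minima: Low → -5, High → -5; maximin = -5.
Column maxima: Left → 1, Right → -5; minimax = -5.
maximin = minimax = -5, so a saddle point exists.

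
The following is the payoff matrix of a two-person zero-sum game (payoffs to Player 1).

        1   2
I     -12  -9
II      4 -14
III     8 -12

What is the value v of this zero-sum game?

Row minima: I → -12, II → -14, III → -12; maximin = -12.
Column maxima: 1 → 8, 2 → -9; minimax = -9.
-12 ≠ -9, so there is no saddle point; optimal play is mixed.
II is strictly dominated by III, so Player 1 never plays it.
On the remaining 2×2 (I, III vs 1, 2):
Let Player 1 play I with probability p. Expected payoff against 1: (-12)p + 8(1−p) = −20p + 8; against 2: (-9)p + (-12)(1−p) = 3p − 12.
Setting these equal: −20p + 8 = 3p − 12 ⇒ −23p = -20 ⇒ p = 20/23, and the value is (-20)·(20/23) + 8 = -216/23.
For Player 2: with q = P(1), equating I's and III's payoffs gives −3q − 9 = 20q − 12 ⇒ q = 3/23.

-216/23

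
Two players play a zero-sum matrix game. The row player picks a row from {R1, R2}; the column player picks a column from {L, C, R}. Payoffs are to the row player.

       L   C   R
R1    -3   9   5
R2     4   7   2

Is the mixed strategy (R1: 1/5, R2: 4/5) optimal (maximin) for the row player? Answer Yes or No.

Against L this mix gives (1/5)·(-3) + (4/5)·4 = 13/5.
Against C this mix gives (1/5)·9 + (4/5)·7 = 37/5.
Against R this mix gives (1/5)·5 + (4/5)·2 = 13/5.
All of the column player's active replies (L, R) yield 13/5, and no column does worse for the row player. The mix makes the column player indifferent and guarantees 13/5, so it is optimal.

Yes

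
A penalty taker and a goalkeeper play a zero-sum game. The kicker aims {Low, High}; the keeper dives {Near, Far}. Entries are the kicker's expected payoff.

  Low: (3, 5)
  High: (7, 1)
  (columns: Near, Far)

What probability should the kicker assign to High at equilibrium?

1/4

Row minima: Low → 3, High → 1; maximin = 3.
Column maxima: Near → 7, Far → 5; minimax = 5.
3 ≠ 5, so there is no saddle point; optimal play is mixed.
Let the kicker play Low with probability p. Expected payoff against Near: 3p + 7(1−p) = −4p + 7; against Far: 5p + 1(1−p) = 4p + 1.
Setting these equal: −4p + 7 = 4p + 1 ⇒ −8p = -6 ⇒ p = 3/4, and the value is (-4)·(3/4) + 7 = 4.
For the keeper: with q = P(Near), equating Low's and High's payoffs gives −2q + 5 = 6q + 1 ⇒ q = 1/2.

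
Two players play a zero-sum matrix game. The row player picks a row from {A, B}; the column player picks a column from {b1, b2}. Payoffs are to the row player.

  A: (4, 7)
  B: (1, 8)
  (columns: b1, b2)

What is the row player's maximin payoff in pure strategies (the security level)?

Row minima: A → 4, B → 1.
The best of these is 4.

4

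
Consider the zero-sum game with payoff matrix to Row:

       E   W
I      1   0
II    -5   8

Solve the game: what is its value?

Row minima: I → 0, II → -5; maximin = 0.
Column maxima: E → 1, W → 8; minimax = 1.
0 ≠ 1, so there is no saddle point; optimal play is mixed.
Let Row play I with probability p. Expected payoff against E: 1p + (-5)(1−p) = 6p − 5; against W: 0p + 8(1−p) = −8p + 8.
Setting these equal: 6p − 5 = −8p + 8 ⇒ 14p = 13 ⇒ p = 13/14, and the value is (6)·(13/14) − 5 = 4/7.
For Column: with q = P(E), equating I's and II's payoffs gives q = −13q + 8 ⇒ q = 4/7.

4/7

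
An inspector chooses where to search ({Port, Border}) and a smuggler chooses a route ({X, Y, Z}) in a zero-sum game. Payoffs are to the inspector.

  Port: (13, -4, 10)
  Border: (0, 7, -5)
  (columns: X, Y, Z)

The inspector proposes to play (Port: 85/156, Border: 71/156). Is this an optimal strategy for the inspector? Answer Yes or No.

No

Against X this mix gives (85/156)·13 + (71/156)·0 = 85/12.
Against Y this mix gives (85/156)·(-4) + (71/156)·7 = 157/156.
Against Z this mix gives (85/156)·10 + (71/156)·(-5) = 165/52.
The smuggler will play Y, holding the inspector to 157/156. Shifting weight toward the row that does better against Y would raise this floor (the equalizing mix achieves 25/13 against both Y and Z), so the proposed strategy is not optimal.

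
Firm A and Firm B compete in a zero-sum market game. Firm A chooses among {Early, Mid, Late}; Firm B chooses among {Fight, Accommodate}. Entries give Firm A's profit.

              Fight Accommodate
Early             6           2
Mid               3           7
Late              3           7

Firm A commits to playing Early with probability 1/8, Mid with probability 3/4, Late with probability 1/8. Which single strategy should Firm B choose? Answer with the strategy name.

If Firm B plays Fight, Firm A's expected payoff is (1/8)·6 + (3/4)·3 + (1/8)·3 = 27/8.
If Firm B plays Accommodate, Firm A's expected payoff is (1/8)·2 + (3/4)·7 + (1/8)·7 = 51/8.
Firm B minimizes Firm A's payoff; the smallest is 27/8, so the best response is Fight.

Fight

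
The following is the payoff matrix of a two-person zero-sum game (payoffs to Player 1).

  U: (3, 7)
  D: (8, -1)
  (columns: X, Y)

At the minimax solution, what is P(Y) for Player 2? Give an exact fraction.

5/13

Row minima: U → 3, D → -1; maximin = 3.
Column maxima: X → 8, Y → 7; minimax = 7.
3 ≠ 7, so there is no saddle point; optimal play is mixed.
Let Player 1 play U with probability p. Expected payoff against X: 3p + 8(1−p) = −5p + 8; against Y: 7p + (-1)(1−p) = 8p − 1.
Setting these equal: −5p + 8 = 8p − 1 ⇒ −13p = -9 ⇒ p = 9/13, and the value is (-5)·(9/13) + 8 = 59/13.
For Player 2: with q = P(X), equating U's and D's payoffs gives −4q + 7 = 9q − 1 ⇒ q = 8/13.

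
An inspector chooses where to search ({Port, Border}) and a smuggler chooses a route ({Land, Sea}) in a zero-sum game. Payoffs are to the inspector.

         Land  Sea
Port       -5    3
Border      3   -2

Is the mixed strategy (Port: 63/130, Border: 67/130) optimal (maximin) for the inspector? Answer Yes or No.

Against Land this mix gives (63/130)·(-5) + (67/130)·3 = -57/65.
Against Sea this mix gives (63/130)·3 + (67/130)·(-2) = 11/26.
The smuggler will play Land, holding the inspector to -57/65. Shifting weight toward the row that does better against Land would raise this floor (the equalizing mix achieves -1/13 against both Land and Sea), so the proposed strategy is not optimal.

No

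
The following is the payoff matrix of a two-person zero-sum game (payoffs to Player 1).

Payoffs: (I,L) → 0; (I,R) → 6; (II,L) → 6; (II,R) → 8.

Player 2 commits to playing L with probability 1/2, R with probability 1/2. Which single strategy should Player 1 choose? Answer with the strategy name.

Expected payoff of I: (1/2)·0 + (1/2)·6 = 3.
Expected payoff of II: (1/2)·6 + (1/2)·8 = 7.
The largest is 7, so Player 1's best response is II.

II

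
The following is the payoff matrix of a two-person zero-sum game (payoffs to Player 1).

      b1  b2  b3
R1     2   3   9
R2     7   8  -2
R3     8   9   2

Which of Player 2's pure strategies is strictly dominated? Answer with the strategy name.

b1 holds Player 1's payoff strictly below b2 in every row: 2 < 3, 7 < 8, 8 < 9.
So b2 is strictly dominated for Player 2.

b2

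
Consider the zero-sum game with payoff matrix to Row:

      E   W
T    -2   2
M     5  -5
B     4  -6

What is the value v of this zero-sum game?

0

Row minima: T → -2, M → -5, B → -6; maximin = -2.
Column maxima: E → 5, W → 2; minimax = 2.
-2 ≠ 2, so there is no saddle point; optimal play is mixed.
B is strictly dominated by M, so Row never plays it.
On the remaining 2×2 (T, M vs E, W):
Let Row play T with probability p. Expected payoff against E: (-2)p + 5(1−p) = −7p + 5; against W: 2p + (-5)(1−p) = 7p − 5.
Setting these equal: −7p + 5 = 7p − 5 ⇒ −14p = -10 ⇒ p = 5/7, and the value is (-7)·(5/7) + 5 = 0.
For Column: with q = P(E), equating T's and M's payoffs gives −4q + 2 = 10q − 5 ⇒ q = 1/2.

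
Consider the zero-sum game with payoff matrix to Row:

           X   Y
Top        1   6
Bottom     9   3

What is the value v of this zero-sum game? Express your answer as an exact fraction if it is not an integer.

51/11

Row minima: Top → 1, Bottom → 3; maximin = 3.
Column maxima: X → 9, Y → 6; minimax = 6.
3 ≠ 6, so there is no saddle point; optimal play is mixed.
Let Row play Top with probability p. Expected payoff against X: 1p + 9(1−p) = −8p + 9; against Y: 6p + 3(1−p) = 3p + 3.
Setting these equal: −8p + 9 = 3p + 3 ⇒ −11p = -6 ⇒ p = 6/11, and the value is (-8)·(6/11) + 9 = 51/11.
For Column: with q = P(X), equating Top's and Bottom's payoffs gives −5q + 6 = 6q + 3 ⇒ q = 3/11.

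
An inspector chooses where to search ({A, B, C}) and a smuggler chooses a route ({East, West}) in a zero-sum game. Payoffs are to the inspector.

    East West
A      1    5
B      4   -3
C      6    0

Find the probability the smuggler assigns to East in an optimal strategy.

Row minima: A → 1, B → -3, C → 0; maximin = 1.
Column maxima: East → 6, West → 5; minimax = 5.
1 ≠ 5, so there is no saddle point; optimal play is mixed.
B is strictly dominated by C, so the inspector never plays it.
On the remaining 2×2 (A, C vs East, West):
Let the inspector play A with probability p. Expected payoff against East: 1p + 6(1−p) = −5p + 6; against West: 5p + 0(1−p) = 5p.
Setting these equal: −5p + 6 = 5p ⇒ −10p = -6 ⇒ p = 3/5, and the value is (-5)·(3/5) + 6 = 3.
For the smuggler: with q = P(East), equating A's and C's payoffs gives −4q + 5 = 6q ⇒ q = 1/2.

1/2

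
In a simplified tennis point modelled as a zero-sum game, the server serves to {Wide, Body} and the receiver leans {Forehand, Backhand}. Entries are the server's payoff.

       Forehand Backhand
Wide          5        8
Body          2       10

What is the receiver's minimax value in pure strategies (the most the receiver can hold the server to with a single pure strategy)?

5

Column maxima: Forehand → 5, Backhand → 10.
The smallest of these is 5.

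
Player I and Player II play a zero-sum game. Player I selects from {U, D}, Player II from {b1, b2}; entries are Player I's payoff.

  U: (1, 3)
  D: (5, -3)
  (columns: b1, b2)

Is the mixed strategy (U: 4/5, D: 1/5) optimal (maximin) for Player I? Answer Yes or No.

Yes

Against b1 this mix gives (4/5)·1 + (1/5)·5 = 9/5.
Against b2 this mix gives (4/5)·3 + (1/5)·(-3) = 9/5.
All of Player II's active replies (b1, b2) yield 9/5, and no column does worse for Player I. The mix makes Player II indifferent and guarantees 9/5, so it is optimal.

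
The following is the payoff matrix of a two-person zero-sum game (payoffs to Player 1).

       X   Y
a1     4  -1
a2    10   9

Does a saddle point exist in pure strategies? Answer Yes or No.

Row minima: a1 → -1, a2 → 9; maximin = 9.
Column maxima: X → 10, Y → 9; minimax = 9.
maximin = minimax = 9, so a saddle point exists.

Yes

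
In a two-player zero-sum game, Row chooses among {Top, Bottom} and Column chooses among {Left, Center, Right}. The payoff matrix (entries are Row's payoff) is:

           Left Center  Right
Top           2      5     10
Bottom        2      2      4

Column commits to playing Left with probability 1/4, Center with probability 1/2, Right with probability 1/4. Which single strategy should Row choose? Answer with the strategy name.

Top

Expected payoff of Top: (1/4)·2 + (1/2)·5 + (1/4)·10 = 11/2.
Expected payoff of Bottom: (1/4)·2 + (1/2)·2 + (1/4)·4 = 5/2.
The largest is 11/2, so Row's best response is Top.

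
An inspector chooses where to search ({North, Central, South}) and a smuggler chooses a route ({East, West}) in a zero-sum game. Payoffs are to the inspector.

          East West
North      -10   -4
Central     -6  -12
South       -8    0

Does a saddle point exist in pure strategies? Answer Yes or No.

Row minima: North → -10, Central → -12, South → -8; maximin = -8.
Column maxima: East → -6, West → 0; minimax = -6.
-8 ≠ -6, so no pure-strategy equilibrium exists.

No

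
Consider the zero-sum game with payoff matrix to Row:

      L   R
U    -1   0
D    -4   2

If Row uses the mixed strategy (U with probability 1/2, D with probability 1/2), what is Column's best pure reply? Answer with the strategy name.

If Column plays L, Row's expected payoff is (1/2)·(-1) + (1/2)·(-4) = -5/2.
If Column plays R, Row's expected payoff is (1/2)·0 + (1/2)·2 = 1.
Column minimizes Row's payoff; the smallest is -5/2, so the best response is L.

L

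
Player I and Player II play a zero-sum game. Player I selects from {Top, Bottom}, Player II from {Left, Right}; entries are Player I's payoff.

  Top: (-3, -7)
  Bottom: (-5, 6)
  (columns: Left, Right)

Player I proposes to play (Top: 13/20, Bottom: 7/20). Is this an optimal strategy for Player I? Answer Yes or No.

No

Against Left this mix gives (13/20)·(-3) + (7/20)·(-5) = -37/10.
Against Right this mix gives (13/20)·(-7) + (7/20)·6 = -49/20.
Player II will play Left, holding Player I to -37/10. Shifting weight toward the row that does better against Left would raise this floor (the equalizing mix achieves -53/15 against both Left and Right), so the proposed strategy is not optimal.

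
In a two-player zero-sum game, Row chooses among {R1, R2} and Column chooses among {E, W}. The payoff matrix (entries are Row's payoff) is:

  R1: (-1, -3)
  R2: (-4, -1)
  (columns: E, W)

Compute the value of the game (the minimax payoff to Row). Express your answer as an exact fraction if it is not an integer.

Row minima: R1 → -3, R2 → -4; maximin = -3.
Column maxima: E → -1, W → -1; minimax = -1.
-3 ≠ -1, so there is no saddle point; optimal play is mixed.
Let Row play R1 with probability p. Expected payoff against E: (-1)p + (-4)(1−p) = 3p − 4; against W: (-3)p + (-1)(1−p) = −2p − 1.
Setting these equal: 3p − 4 = −2p − 1 ⇒ 5p = 3 ⇒ p = 3/5, and the value is (3)·(3/5) − 4 = -11/5.
For Column: with q = P(E), equating R1's and R2's payoffs gives 2q − 3 = −3q − 1 ⇒ q = 2/5.

-11/5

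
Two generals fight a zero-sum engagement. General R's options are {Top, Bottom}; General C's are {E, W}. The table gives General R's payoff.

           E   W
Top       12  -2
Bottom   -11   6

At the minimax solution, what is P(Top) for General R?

Row minima: Top → -2, Bottom → -11; maximin = -2.
Column maxima: E → 12, W → 6; minimax = 6.
-2 ≠ 6, so there is no saddle point; optimal play is mixed.
Let General R play Top with probability p. Expected payoff against E: 12p + (-11)(1−p) = 23p − 11; against W: (-2)p + 6(1−p) = −8p + 6.
Setting these equal: 23p − 11 = −8p + 6 ⇒ 31p = 17 ⇒ p = 17/31, and the value is (23)·(17/31) − 11 = 50/31.
For General C: with q = P(E), equating Top's and Bottom's payoffs gives 14q − 2 = −17q + 6 ⇒ q = 8/31.

17/31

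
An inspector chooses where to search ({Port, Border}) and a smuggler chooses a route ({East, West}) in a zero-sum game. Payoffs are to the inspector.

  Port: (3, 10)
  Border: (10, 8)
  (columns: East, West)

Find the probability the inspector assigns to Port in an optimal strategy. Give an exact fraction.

2/9

Row minima: Port → 3, Border → 8; maximin = 8.
Column maxima: East → 10, West → 10; minimax = 10.
8 ≠ 10, so there is no saddle point; optimal play is mixed.
Let the inspector play Port with probability p. Expected payoff against East: 3p + 10(1−p) = −7p + 10; against West: 10p + 8(1−p) = 2p + 8.
Setting these equal: −7p + 10 = 2p + 8 ⇒ −9p = -2 ⇒ p = 2/9, and the value is (-7)·(2/9) + 10 = 76/9.
For the smuggler: with q = P(East), equating Port's and Border's payoffs gives −7q + 10 = 2q + 8 ⇒ q = 2/9.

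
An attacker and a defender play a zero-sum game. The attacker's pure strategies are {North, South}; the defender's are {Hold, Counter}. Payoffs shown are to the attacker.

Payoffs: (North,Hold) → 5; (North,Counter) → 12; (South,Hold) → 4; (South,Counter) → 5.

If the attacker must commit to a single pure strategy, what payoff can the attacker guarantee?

Row minima: North → 5, South → 4.
The best of these is 5.

5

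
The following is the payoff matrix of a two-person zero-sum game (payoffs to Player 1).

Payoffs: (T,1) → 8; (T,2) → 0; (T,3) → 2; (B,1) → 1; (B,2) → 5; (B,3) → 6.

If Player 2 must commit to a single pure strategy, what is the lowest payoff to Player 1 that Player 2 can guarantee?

5

Column maxima: 1 → 8, 2 → 5, 3 → 6.
The smallest of these is 5.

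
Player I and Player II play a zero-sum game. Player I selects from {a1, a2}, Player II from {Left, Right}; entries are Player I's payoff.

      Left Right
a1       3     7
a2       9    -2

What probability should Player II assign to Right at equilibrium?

Row minima: a1 → 3, a2 → -2; maximin = 3.
Column maxima: Left → 9, Right → 7; minimax = 7.
3 ≠ 7, so there is no saddle point; optimal play is mixed.
Let Player I play a1 with probability p. Expected payoff against Left: 3p + 9(1−p) = −6p + 9; against Right: 7p + (-2)(1−p) = 9p − 2.
Setting these equal: −6p + 9 = 9p − 2 ⇒ −15p = -11 ⇒ p = 11/15, and the value is (-6)·(11/15) + 9 = 23/5.
For Player II: with q = P(Left), equating a1's and a2's payoffs gives −4q + 7 = 11q − 2 ⇒ q = 3/5.

2/5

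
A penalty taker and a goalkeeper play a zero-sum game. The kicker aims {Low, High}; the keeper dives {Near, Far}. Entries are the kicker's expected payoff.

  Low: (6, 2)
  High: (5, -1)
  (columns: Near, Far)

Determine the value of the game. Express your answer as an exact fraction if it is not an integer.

Row minima: Low → 2, High → -1; maximin = 2.
Column maxima: Near → 6, Far → 2; minimax = 2.
Since maximin = minimax = 2, there is a saddle point and the value is 2.

2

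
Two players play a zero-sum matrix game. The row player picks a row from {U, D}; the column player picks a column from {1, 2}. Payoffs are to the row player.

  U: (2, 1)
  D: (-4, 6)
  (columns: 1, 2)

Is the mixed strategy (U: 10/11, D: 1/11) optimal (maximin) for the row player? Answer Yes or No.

Against 1 this mix gives (10/11)·2 + (1/11)·(-4) = 16/11.
Against 2 this mix gives (10/11)·1 + (1/11)·6 = 16/11.
All of the column player's active replies (1, 2) yield 16/11, and no column does worse for the row player. The mix makes the column player indifferent and guarantees 16/11, so it is optimal.

Yes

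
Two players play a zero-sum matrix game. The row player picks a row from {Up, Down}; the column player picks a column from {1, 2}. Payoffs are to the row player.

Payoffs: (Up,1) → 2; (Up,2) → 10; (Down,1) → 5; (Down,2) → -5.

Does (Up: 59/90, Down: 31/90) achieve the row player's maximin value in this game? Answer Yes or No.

Against 1 this mix gives (59/90)·2 + (31/90)·5 = 91/30.
Against 2 this mix gives (59/90)·10 + (31/90)·(-5) = 29/6.
The column player will play 1, holding the row player to 91/30. Shifting weight toward the row that does better against 1 would raise this floor (the equalizing mix achieves 10/3 against both 1 and 2), so the proposed strategy is not optimal.

No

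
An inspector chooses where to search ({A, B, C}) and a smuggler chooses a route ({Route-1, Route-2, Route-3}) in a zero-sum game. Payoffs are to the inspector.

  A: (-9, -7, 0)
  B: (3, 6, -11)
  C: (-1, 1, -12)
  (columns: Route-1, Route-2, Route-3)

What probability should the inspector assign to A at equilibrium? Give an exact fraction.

14/23

Row minima: A → -9, B → -11, C → -12; maximin = -9.
Column maxima: Route-1 → 3, Route-2 → 6, Route-3 → 0; minimax = 0.
-9 ≠ 0, so there is no saddle point; optimal play is mixed.
C is strictly dominated by B, so the inspector never plays it.
Route-2 is strictly dominated by Route-1 (it gives the inspector strictly more in every row), so the smuggler never plays it.
On the remaining 2×2 (A, B vs Route-1, Route-3):
Let the inspector play A with probability p. Expected payoff against Route-1: (-9)p + 3(1−p) = −12p + 3; against Route-3: 0p + (-11)(1−p) = 11p − 11.
Setting these equal: −12p + 3 = 11p − 11 ⇒ −23p = -14 ⇒ p = 14/23, and the value is (-12)·(14/23) + 3 = -99/23.
For the smuggler: with q = P(Route-1), equating A's and B's payoffs gives −9q = 14q − 11 ⇒ q = 11/23.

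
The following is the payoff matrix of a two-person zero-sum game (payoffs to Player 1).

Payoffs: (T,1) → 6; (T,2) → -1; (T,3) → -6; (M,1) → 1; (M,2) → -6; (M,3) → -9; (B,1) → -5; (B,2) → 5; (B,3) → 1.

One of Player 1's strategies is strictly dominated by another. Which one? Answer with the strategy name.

T gives a strictly higher payoff than M against every column: 6 > 1, -1 > -6, -6 > -9.
So M is strictly dominated and Player 1 never plays it.

M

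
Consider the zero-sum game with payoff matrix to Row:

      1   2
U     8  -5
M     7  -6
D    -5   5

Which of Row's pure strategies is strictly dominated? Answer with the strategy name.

M

U gives a strictly higher payoff than M against every column: 8 > 7, -5 > -6.
So M is strictly dominated and Row never plays it.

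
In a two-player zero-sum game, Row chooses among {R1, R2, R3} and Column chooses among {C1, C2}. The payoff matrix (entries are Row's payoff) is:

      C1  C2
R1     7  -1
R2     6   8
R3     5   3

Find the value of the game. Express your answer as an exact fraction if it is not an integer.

Row minima: R1 → -1, R2 → 6, R3 → 3; maximin = 6.
Column maxima: C1 → 7, C2 → 8; minimax = 7.
6 ≠ 7, so there is no saddle point; optimal play is mixed.
R3 is strictly dominated by R2, so Row never plays it.
On the remaining 2×2 (R1, R2 vs C1, C2):
Let Row play R1 with probability p. Expected payoff against C1: 7p + 6(1−p) = p + 6; against C2: (-1)p + 8(1−p) = −9p + 8.
Setting these equal: p + 6 = −9p + 8 ⇒ 10p = 2 ⇒ p = 1/5, and the value is (1)·(1/5) + 6 = 31/5.
For Column: with q = P(C1), equating R1's and R2's payoffs gives 8q − 1 = −2q + 8 ⇒ q = 9/10.

31/5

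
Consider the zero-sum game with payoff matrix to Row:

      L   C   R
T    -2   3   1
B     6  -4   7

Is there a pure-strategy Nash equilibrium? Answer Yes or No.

Row minima: T → -2, B → -4; maximin = -2.
Column maxima: L → 6, C → 3, R → 7; minimax = 3.
-2 ≠ 3, so no pure-strategy equilibrium exists.

No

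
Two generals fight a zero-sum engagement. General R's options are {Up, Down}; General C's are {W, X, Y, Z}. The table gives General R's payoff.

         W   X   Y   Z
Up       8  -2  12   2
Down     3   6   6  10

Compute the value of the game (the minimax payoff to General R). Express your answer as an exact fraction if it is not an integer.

Row minima: Up → -2, Down → 3; maximin = 3.
Column maxima: W → 8, X → 6, Y → 12, Z → 10; minimax = 6.
3 ≠ 6, so there is no saddle point; optimal play is mixed.
Y is strictly dominated by W (it gives General R strictly more in every row), so General C never plays it.
Z is strictly dominated by X (it gives General R strictly more in every row), so General C never plays it.
On the remaining 2×2 (Up, Down vs W, X):
Let General R play Up with probability p. Expected payoff against W: 8p + 3(1−p) = 5p + 3; against X: (-2)p + 6(1−p) = −8p + 6.
Setting these equal: 5p + 3 = −8p + 6 ⇒ 13p = 3 ⇒ p = 3/13, and the value is (5)·(3/13) + 3 = 54/13.
For General C: with q = P(W), equating Up's and Down's payoffs gives 10q − 2 = −3q + 6 ⇒ q = 8/13.

54/13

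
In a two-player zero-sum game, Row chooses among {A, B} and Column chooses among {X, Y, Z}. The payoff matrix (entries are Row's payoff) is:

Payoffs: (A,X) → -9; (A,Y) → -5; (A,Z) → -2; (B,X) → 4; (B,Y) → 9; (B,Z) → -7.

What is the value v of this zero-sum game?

Row minima: A → -9, B → -7; maximin = -7.
Column maxima: X → 4, Y → 9, Z → -2; minimax = -2.
-7 ≠ -2, so there is no saddle point; optimal play is mixed.
Y is strictly dominated by X (it gives Row strictly more in every row), so Column never plays it.
On the remaining 2×2 (A, B vs X, Z):
Let Row play A with probability p. Expected payoff against X: (-9)p + 4(1−p) = −13p + 4; against Z: (-2)p + (-7)(1−p) = 5p − 7.
Setting these equal: −13p + 4 = 5p − 7 ⇒ −18p = -11 ⇒ p = 11/18, and the value is (-13)·(11/18) + 4 = -71/18.
For Column: with q = P(X), equating A's and B's payoffs gives −7q − 2 = 11q − 7 ⇒ q = 5/18.

-71/18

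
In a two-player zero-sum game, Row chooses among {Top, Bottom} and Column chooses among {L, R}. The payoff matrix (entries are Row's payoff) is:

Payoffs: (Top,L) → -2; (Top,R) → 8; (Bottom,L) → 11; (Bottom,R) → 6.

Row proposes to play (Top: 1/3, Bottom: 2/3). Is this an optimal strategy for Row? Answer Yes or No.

Yes

Against L this mix gives (1/3)·(-2) + (2/3)·11 = 20/3.
Against R this mix gives (1/3)·8 + (2/3)·6 = 20/3.
All of Column's active replies (L, R) yield 20/3, and no column does worse for Row. The mix makes Column indifferent and guarantees 20/3, so it is optimal.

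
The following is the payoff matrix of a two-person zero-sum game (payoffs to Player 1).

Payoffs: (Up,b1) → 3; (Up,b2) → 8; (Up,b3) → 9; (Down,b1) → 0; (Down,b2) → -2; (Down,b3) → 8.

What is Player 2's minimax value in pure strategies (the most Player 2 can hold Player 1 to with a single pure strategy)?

3

Column maxima: b1 → 3, b2 → 8, b3 → 9.
The smallest of these is 3.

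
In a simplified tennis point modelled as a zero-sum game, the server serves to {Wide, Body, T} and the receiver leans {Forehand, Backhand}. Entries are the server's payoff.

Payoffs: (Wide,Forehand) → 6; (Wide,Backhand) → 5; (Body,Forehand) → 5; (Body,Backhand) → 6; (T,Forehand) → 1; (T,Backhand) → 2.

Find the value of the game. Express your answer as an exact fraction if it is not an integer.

11/2

Row minima: Wide → 5, Body → 5, T → 1; maximin = 5.
Column maxima: Forehand → 6, Backhand → 6; minimax = 6.
5 ≠ 6, so there is no saddle point; optimal play is mixed.
T is strictly dominated by Wide, so the server never plays it.
On the remaining 2×2 (Wide, Body vs Forehand, Backhand):
Let the server play Wide with probability p. Expected payoff against Forehand: 6p + 5(1−p) = p + 5; against Backhand: 5p + 6(1−p) = −p + 6.
Setting these equal: p + 5 = −p + 6 ⇒ 2p = 1 ⇒ p = 1/2, and the value is (1)·(1/2) + 5 = 11/2.
For the receiver: with q = P(Forehand), equating Wide's and Body's payoffs gives q + 5 = −q + 6 ⇒ q = 1/2.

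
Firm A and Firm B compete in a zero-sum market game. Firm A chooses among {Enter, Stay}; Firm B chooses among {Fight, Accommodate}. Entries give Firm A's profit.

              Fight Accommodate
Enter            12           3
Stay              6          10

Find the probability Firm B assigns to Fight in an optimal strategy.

7/13

Row minima: Enter → 3, Stay → 6; maximin = 6.
Column maxima: Fight → 12, Accommodate → 10; minimax = 10.
6 ≠ 10, so there is no saddle point; optimal play is mixed.
Let Firm A play Enter with probability p. Expected payoff against Fight: 12p + 6(1−p) = 6p + 6; against Accommodate: 3p + 10(1−p) = −7p + 10.
Setting these equal: 6p + 6 = −7p + 10 ⇒ 13p = 4 ⇒ p = 4/13, and the value is (6)·(4/13) + 6 = 102/13.
For Firm B: with q = P(Fight), equating Enter's and Stay's payoffs gives 9q + 3 = −4q + 10 ⇒ q = 7/13.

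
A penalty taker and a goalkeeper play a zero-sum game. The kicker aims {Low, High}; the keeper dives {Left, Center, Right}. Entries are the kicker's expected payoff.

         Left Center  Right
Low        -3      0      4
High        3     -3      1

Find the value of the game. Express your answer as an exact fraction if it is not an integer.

Row minima: Low → -3, High → -3; maximin = -3.
Column maxima: Left → 3, Center → 0, Right → 4; minimax = 0.
-3 ≠ 0, so there is no saddle point; optimal play is mixed.
Right is strictly dominated by Center (it gives the kicker strictly more in every row), so the keeper never plays it.
On the remaining 2×2 (Low, High vs Left, Center):
Let the kicker play Low with probability p. Expected payoff against Left: (-3)p + 3(1−p) = −6p + 3; against Center: 0p + (-3)(1−p) = 3p − 3.
Setting these equal: −6p + 3 = 3p − 3 ⇒ −9p = -6 ⇒ p = 2/3, and the value is (-6)·(2/3) + 3 = -1.
For the keeper: with q = P(Left), equating Low's and High's payoffs gives −3q = 6q − 3 ⇒ q = 1/3.

-1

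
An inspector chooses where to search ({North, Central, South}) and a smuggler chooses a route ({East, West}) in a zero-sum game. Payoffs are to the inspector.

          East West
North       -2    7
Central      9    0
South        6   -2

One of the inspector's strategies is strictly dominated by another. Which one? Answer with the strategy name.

Central gives a strictly higher payoff than South against every column: 9 > 6, 0 > -2.
So South is strictly dominated and the inspector never plays it.

South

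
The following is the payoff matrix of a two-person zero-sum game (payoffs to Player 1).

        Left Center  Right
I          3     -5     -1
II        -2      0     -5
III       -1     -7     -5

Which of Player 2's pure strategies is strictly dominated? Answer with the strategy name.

Left

Right holds Player 1's payoff strictly below Left in every row: -1 < 3, -5 < -2, -5 < -1.
So Left is strictly dominated for Player 2.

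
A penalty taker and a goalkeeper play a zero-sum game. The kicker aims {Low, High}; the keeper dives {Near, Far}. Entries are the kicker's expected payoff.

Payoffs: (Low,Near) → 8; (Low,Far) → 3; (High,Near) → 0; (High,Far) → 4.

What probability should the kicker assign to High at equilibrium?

5/9

Row minima: Low → 3, High → 0; maximin = 3.
Column maxima: Near → 8, Far → 4; minimax = 4.
3 ≠ 4, so there is no saddle point; optimal play is mixed.
Let the kicker play Low with probability p. Expected payoff against Near: 8p + 0(1−p) = 8p; against Far: 3p + 4(1−p) = −p + 4.
Setting these equal: 8p = −p + 4 ⇒ 9p = 4 ⇒ p = 4/9, and the value is (8)·(4/9) = 32/9.
For the keeper: with q = P(Near), equating Low's and High's payoffs gives 5q + 3 = −4q + 4 ⇒ q = 1/9.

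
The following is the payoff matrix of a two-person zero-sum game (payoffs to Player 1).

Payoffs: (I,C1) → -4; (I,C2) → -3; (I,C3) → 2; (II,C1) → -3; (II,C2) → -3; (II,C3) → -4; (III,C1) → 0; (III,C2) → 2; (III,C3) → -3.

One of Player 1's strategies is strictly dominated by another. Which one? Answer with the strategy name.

II

III gives a strictly higher payoff than II against every column: 0 > -3, 2 > -3, -3 > -4.
So II is strictly dominated and Player 1 never plays it.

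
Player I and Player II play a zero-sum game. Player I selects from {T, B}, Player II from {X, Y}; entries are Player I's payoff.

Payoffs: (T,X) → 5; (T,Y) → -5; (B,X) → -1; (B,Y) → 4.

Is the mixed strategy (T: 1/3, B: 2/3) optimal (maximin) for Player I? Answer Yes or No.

Yes

Against X this mix gives (1/3)·5 + (2/3)·(-1) = 1.
Against Y this mix gives (1/3)·(-5) + (2/3)·4 = 1.
All of Player II's active replies (X, Y) yield 1, and no column does worse for Player I. The mix makes Player II indifferent and guarantees 1, so it is optimal.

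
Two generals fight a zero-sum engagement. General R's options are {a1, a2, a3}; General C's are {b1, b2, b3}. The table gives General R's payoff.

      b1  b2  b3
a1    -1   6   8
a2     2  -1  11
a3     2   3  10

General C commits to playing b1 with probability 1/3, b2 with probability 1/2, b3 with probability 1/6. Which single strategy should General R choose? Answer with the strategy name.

a1

Expected payoff of a1: (1/3)·(-1) + (1/2)·6 + (1/6)·8 = 4.
Expected payoff of a2: (1/3)·2 + (1/2)·(-1) + (1/6)·11 = 2.
Expected payoff of a3: (1/3)·2 + (1/2)·3 + (1/6)·10 = 23/6.
The largest is 4, so General R's best response is a1.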